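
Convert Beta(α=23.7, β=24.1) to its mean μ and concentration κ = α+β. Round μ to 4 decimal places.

μ = 0.4958, κ = 47.8

κ = α+β = 23.7+24.1 = 47.8; μ = α/κ = 23.7/47.8 = 0.4958.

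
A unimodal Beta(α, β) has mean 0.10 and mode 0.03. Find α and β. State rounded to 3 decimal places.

α = 1.343, β = 12.086

Let s = α+β. Mean gives α = μs = 0.10s; mode gives (α−1)/(s−2) = 0.03.
Substituting: 0.10s − 1 = 0.03(s−2) = 0.03s − 0.06, so 0.07s = 0.94 and s = 13.4286.
Then α = 0.10×13.4286 = 1.343 and β = s−α = 12.086.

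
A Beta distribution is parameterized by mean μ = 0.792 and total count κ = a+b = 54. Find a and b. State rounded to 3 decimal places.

a = 42.768, b = 11.232

a = μκ = 0.792×54 = 42.768 and b = (1−μ)κ = 0.208×54 = 11.232.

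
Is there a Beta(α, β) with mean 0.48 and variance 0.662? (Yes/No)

The Beta variance bound is σ² < μ(1−μ).
Here μ(1−μ) = 0.48×0.52 = 0.2496, and 0.662 ≥ 0.2496.

No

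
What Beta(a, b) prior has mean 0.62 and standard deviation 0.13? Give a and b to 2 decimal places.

σ² = 0.13² = 0.0169.
With s = a+b, Var = μ(1−μ)/(s+1), so s+1 = (0.62×0.38)/0.0169 = 13.9408 and s = 12.9408.
a = μs = 8.02, b = (1−μ)s = 4.92.

a = 8.02, b = 4.92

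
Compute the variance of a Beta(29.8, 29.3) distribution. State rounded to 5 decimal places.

0.00416

α+β = 59.1 and αβ = 873.14, so Var = αβ/[(α+β)²(α+β+1)] = 873.14/209917.881 = 0.00416.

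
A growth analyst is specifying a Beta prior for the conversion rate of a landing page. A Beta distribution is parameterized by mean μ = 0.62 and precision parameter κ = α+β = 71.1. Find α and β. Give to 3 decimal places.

α = 44.082, β = 27.018

α = μκ = 0.62×71.1 = 44.082 and β = (1−μ)κ = 0.38×71.1 = 27.018.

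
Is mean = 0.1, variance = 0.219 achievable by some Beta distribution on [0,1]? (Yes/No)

A Beta with mean μ has variance μ(1−μ)/(α+β+1) < μ(1−μ).
Here μ(1−μ) = 0.1×0.9 = 0.09, and 0.219 ≥ 0.09.

No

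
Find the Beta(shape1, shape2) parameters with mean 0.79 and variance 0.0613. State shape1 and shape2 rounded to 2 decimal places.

Write ν = shape1+shape2; then shape1 = μν and Var = μ(1−μ)/(ν+1).
ν = μ(1−μ)/Var − 1 = 0.1659/0.0613 − 1 = 1.7064.
shape1 = 0.79·1.7064 = 1.35, shape2 = 0.21·1.7064 = 0.36.

shape1 = 1.35, shape2 = 0.36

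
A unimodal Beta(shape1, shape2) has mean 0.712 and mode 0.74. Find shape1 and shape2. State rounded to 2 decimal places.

shape1 = 12.21, shape2 = 4.94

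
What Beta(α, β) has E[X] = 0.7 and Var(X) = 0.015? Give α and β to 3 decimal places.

α = 9.100, β = 3.900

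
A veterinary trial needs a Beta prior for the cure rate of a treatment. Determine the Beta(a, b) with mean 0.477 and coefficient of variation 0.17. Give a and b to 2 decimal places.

σ = CV·μ = 0.17×0.477 = 0.08109, so σ² = 0.006576.
s+1 = μ(1−μ)/σ² = 0.249471/0.006576 = 37.9390, so s = a+b = 36.9390.
a = μs = 17.62, b = (1−μ)s = 19.32.

a = 17.62, b = 19.32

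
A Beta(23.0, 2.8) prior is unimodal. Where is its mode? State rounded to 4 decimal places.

With α,β > 1, mode = (α−1)/(α+β−2) = 22.0/23.8 = 0.9244.

0.9244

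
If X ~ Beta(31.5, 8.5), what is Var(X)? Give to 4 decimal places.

Var = αβ/[(α+β)²(α+β+1)] = (31.5×8.5)/(40.0²×41.0) = 267.75/65600.000 = 0.0041.

0.0041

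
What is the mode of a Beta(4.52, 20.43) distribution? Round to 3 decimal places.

0.153

The density x^(α−1)(1−x)^(β−1) is maximised at (α−1)/(α+β−2) = 3.52/22.95 = 0.153.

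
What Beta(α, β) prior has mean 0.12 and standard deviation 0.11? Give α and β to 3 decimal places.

α = 0.927, β = 6.800

Variance = 0.11² = 0.0121. The moment-matching identity α+β = μ(1−μ)/Var − 1 gives
α+β = 0.1056/0.0121 − 1 = 7.7273, so α = μ·7.7273 = 0.927 and β = (1−μ)·7.7273 = 6.800.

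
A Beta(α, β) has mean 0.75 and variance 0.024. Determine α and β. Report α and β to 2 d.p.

α = 5.11, β = 1.70

Write ν = α+β; then α = μν and Var = μ(1−μ)/(ν+1).
ν = μ(1−μ)/Var − 1 = 0.1875/0.024 − 1 = 6.8125.
α = 0.75·6.8125 = 5.11, β = 0.25·6.8125 = 1.70.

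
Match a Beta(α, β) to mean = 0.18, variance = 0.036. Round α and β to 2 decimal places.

α = 0.56, β = 2.54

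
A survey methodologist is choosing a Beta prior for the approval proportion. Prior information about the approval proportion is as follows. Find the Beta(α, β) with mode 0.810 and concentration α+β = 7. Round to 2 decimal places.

For α,β>1 the mode is (α−1)/(α+β−2), so α = mode·(κ−2)+1 = 0.810×5+1 = 5.05.
And β = (1−mode)·(κ−2)+1 = 0.190×5+1 = 1.95.

α = 5.05, β = 1.95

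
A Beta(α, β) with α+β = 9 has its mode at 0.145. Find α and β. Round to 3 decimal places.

For α,β>1 the mode is (α−1)/(α+β−2), so α = mode·(κ−2)+1 = 0.145×7+1 = 2.015.
And β = (1−mode)·(κ−2)+1 = 0.855×7+1 = 6.985.

α = 2.015, β = 6.985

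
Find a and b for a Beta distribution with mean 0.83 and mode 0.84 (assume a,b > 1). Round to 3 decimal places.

With s = a+b: μ = a/s and mode = (a−1)/(s−2). Eliminating a = μs,
μs − 1 = m(s−2) ⇒ s(μ−m) = 1−2m ⇒ s = -0.68/-0.01 = 68.0000.
So a = μs = 56.440, b = (1−μ)s = 11.560.

a = 56.440, b = 11.560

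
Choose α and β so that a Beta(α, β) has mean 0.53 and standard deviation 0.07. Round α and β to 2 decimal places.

α = 26.41, β = 23.42

σ² = 0.07² = 0.0049.
With s = α+β, Var = μ(1−μ)/(s+1), so s+1 = (0.53×0.47)/0.0049 = 50.8367 and s = 49.8367.
α = μs = 26.41, β = (1−μ)s = 23.42.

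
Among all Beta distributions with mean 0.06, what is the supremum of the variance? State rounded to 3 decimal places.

0.056

Var = μ(1−μ)/(α+β+1), which approaches μ(1−μ) as α+β → 0.
So the supremum is μ(1−μ) = 0.06×0.94 = 0.056.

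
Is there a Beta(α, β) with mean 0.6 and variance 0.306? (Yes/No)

A Beta with mean μ has variance μ(1−μ)/(α+β+1) < μ(1−μ).
Here μ(1−μ) = 0.6×0.4 = 0.24, and 0.306 ≥ 0.24.

No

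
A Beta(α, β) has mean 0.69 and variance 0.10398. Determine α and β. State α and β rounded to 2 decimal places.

α = 0.73, β = 0.33

Write ν = α+β; then α = μν and Var = μ(1−μ)/(ν+1).
ν = μ(1−μ)/Var − 1 = 0.2139/0.10398 − 1 = 1.0571.
α = 0.69·1.0571 = 0.73, β = 0.31·1.0571 = 0.33.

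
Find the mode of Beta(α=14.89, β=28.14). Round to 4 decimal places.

0.3385

The density x^(α−1)(1−x)^(β−1) is maximised at (α−1)/(α+β−2) = 13.89/41.03 = 0.3385.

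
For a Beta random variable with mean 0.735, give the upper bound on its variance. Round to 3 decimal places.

0.195

For fixed mean μ the Beta variance is μ(1−μ)/(α+β+1), increasing as α+β decreases.
Its least upper bound (not attained) is μ(1−μ) = 0.735·0.265 = 0.195.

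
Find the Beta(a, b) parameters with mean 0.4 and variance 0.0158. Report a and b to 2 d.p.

a = 5.68, b = 8.51

Let s = a+b. The Beta variance is μ(1−μ)/(s+1).
So s+1 = μ(1−μ)/σ² = (0.4×0.6)/0.0158 = 0.24/0.0158 = 15.1899, giving s = 14.1899.
Then a = μs = 0.4×14.1899 = 5.68 and b = (1−μ)s = 0.6×14.1899 = 8.51.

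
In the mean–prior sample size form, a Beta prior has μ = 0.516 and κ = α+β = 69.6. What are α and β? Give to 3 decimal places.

α = 35.914, β = 33.686

Split κ in proportion μ : (1−μ): α = 0.516·69.6 = 35.914, β = 69.6 − 35.914 = 33.686.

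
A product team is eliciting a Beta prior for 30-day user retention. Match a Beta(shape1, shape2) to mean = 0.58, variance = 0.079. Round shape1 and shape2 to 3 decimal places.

Let s = shape1+shape2. The Beta variance is μ(1−μ)/(s+1).
So s+1 = μ(1−μ)/σ² = (0.58×0.42)/0.079 = 0.2436/0.079 = 3.0835, giving s = 2.0835.
Then shape1 = μs = 0.58×2.0835 = 1.208 and shape2 = (1−μ)s = 0.42×2.0835 = 0.875.

shape1 = 1.208, shape2 = 0.875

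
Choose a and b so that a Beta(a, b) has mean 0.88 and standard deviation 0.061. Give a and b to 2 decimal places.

a = 24.09, b = 3.29

Variance = 0.061² = 0.003721. The moment-matching identity a+b = μ(1−μ)/Var − 1 gives
a+b = 0.1056/0.003721 − 1 = 27.3795, so a = μ·27.3795 = 24.09 and b = (1−μ)·27.3795 = 3.29.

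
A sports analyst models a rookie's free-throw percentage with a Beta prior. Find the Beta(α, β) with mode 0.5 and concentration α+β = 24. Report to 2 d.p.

Since the density peak of Beta(α,β) is at (α−1)/(α+β−2),
α = 1 + 0.5(24−2) = 12.00 and β = 24 − 12.00 = 12.00.

α = 12.00, β = 12.00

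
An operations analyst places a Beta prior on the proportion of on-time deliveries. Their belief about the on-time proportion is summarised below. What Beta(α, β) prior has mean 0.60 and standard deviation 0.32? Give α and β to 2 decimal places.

Variance = 0.32² = 0.1024. The moment-matching identity α+β = μ(1−μ)/Var − 1 gives
α+β = 0.2400/0.1024 − 1 = 1.3438, so α = μ·1.3438 = 0.81 and β = (1−μ)·1.3438 = 0.54.

α = 0.81, β = 0.54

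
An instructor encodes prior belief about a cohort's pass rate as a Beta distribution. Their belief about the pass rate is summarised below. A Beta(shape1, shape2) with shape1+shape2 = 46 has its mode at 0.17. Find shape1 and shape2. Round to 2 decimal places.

shape1 = 8.48, shape2 = 37.52

Since the density peak of Beta(shape1,shape2) is at (shape1−1)/(shape1+shape2−2),
shape1 = 1 + 0.17(46−2) = 8.48 and shape2 = 46 − 8.48 = 37.52.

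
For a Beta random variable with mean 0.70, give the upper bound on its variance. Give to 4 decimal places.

Var = μ(1−μ)/(α+β+1), which approaches μ(1−μ) as α+β → 0.
So the supremum is μ(1−μ) = 0.70×0.30 = 0.2100.

0.2100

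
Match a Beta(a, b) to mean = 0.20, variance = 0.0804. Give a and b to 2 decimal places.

Let s = a+b. The Beta variance is μ(1−μ)/(s+1).
So s+1 = μ(1−μ)/σ² = (0.20×0.80)/0.0804 = 0.1600/0.0804 = 1.9900, giving s = 0.9900.
Then a = μs = 0.20×0.9900 = 0.20 and b = (1−μ)s = 0.80×0.9900 = 0.79.

a = 0.20, b = 0.79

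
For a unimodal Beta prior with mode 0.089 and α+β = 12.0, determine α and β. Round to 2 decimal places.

α = 1.89, β = 10.11

Mode = (α−1)/(κ−2) with κ = α+β, so α−1 = 0.089·10.0 = 0.89.
α = 1.89; β = κ − α = 10.11.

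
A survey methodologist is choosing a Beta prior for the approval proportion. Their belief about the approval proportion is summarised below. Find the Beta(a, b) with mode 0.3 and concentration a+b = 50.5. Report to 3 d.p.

For a,b>1 the mode is (a−1)/(a+b−2), so a = mode·(κ−2)+1 = 0.3×48.5+1 = 15.550.
And b = (1−mode)·(κ−2)+1 = 0.7×48.5+1 = 34.950.

a = 15.550, b = 34.950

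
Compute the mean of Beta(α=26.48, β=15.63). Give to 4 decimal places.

E[X] = α/(α+β) = 26.48/42.11 = 0.6288.

0.6288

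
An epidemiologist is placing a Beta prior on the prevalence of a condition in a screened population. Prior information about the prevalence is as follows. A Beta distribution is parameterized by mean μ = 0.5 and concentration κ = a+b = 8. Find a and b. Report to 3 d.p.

a = μκ = 0.5×8 = 4.000 and b = (1−μ)κ = 0.5×8 = 4.000.

a = 4.000, b = 4.000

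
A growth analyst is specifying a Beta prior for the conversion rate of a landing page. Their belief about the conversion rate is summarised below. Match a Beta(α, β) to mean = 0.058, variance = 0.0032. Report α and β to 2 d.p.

Let s = α+β. The Beta variance is μ(1−μ)/(s+1).
So s+1 = μ(1−μ)/σ² = (0.058×0.942)/0.0032 = 0.054636/0.0032 = 17.0737, giving s = 16.0737.
Then α = μs = 0.058×16.0737 = 0.93 and β = (1−μ)s = 0.942×16.0737 = 15.14.

α = 0.93, β = 15.14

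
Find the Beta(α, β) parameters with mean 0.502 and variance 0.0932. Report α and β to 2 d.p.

Write ν = α+β; then α = μν and Var = μ(1−μ)/(ν+1).
ν = μ(1−μ)/Var − 1 = 0.249996/0.0932 − 1 = 1.6824.
α = 0.502·1.6824 = 0.84, β = 0.498·1.6824 = 0.84.

α = 0.84, β = 0.84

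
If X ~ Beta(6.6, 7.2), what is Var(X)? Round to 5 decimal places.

0.01686

μ = 6.6/13.8 = 0.478261; Var = μ(1−μ)/(α+β+1) = 0.2495274/14.8 = 0.01686.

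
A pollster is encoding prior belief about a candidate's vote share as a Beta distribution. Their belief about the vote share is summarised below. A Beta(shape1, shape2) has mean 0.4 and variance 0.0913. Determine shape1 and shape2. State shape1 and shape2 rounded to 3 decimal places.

Write ν = shape1+shape2; then shape1 = μν and Var = μ(1−μ)/(ν+1).
ν = μ(1−μ)/Var − 1 = 0.24/0.0913 − 1 = 1.6287.
shape1 = 0.4·1.6287 = 0.651, shape2 = 0.6·1.6287 = 0.977.

shape1 = 0.651, shape2 = 0.977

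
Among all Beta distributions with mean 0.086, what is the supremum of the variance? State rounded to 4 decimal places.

0.0786

Var = μ(1−μ)/(α+β+1), which approaches μ(1−μ) as α+β → 0.
So the supremum is μ(1−μ) = 0.086×0.914 = 0.0786.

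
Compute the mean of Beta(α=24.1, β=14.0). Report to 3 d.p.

E[X] = α/(α+β) = 24.1/38.1 = 0.633.

0.633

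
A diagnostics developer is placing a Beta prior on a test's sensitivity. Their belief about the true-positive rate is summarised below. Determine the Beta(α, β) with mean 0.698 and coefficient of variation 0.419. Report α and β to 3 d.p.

α = 1.022, β = 0.442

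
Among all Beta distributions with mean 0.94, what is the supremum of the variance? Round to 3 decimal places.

0.056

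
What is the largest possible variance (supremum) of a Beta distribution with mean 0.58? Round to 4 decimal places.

For fixed mean μ the Beta variance is μ(1−μ)/(α+β+1), increasing as α+β decreases.
Its least upper bound (not attained) is μ(1−μ) = 0.58·0.42 = 0.2436.

0.2436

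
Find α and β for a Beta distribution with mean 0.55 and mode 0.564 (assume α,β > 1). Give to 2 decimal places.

Let s = α+β. Mean gives α = μs = 0.55s; mode gives (α−1)/(s−2) = 0.564.
Substituting: 0.55s − 1 = 0.564(s−2) = 0.564s − 1.128, so -0.014s = -0.128 and s = 9.1429.
Then α = 0.55×9.1429 = 5.03 and β = s−α = 4.11.

α = 5.03, β = 4.11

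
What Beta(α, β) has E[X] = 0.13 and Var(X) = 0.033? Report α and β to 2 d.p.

α = 0.32, β = 2.11

By moment matching, α+β = μ(1−μ)/σ² − 1 = (0.13·0.87)/0.033 − 1 = 3.4273 − 1 = 2.4273.
Since α/(α+β) = μ, α = 0.13·2.4273 = 0.32 and β = 0.87·2.4273 = 2.11.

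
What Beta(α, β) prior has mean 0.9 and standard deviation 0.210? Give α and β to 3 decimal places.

First σ² = 0.044100. Setting α = μn, β = (1−μ)n with n = α+β,
μ(1−μ)/(n+1) = 0.044100 ⇒ n+1 = 0.09/0.044100 = 2.0408 ⇒ n = 1.0408.
Hence α = 0.9×1.0408 = 0.937, β = 0.1×1.0408 = 0.104.

α = 0.937, β = 0.104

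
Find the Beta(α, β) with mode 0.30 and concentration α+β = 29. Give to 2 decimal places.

α = 9.10, β = 19.90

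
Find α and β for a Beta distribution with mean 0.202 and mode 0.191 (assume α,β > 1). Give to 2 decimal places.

With s = α+β: μ = α/s and mode = (α−1)/(s−2). Eliminating α = μs,
μs − 1 = m(s−2) ⇒ s(μ−m) = 1−2m ⇒ s = 0.618/0.011 = 56.1818.
So α = μs = 11.35, β = (1−μ)s = 44.83.

α = 11.35, β = 44.83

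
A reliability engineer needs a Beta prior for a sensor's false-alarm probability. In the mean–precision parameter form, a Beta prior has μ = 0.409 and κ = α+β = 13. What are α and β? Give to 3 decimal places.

Split κ in proportion μ : (1−μ): α = 0.409·13 = 5.317, β = 13 − 5.317 = 7.683.

α = 5.317, β = 7.683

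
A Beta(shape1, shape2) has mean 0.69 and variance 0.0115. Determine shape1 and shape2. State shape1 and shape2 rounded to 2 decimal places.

shape1 = 12.14, shape2 = 5.46

Let s = shape1+shape2. The Beta variance is μ(1−μ)/(s+1).
So s+1 = μ(1−μ)/σ² = (0.69×0.31)/0.0115 = 0.2139/0.0115 = 18.6000, giving s = 17.6000.
Then shape1 = μs = 0.69×17.6000 = 12.14 and shape2 = (1−μ)s = 0.31×17.6000 = 5.46.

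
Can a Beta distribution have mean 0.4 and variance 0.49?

The Beta variance bound is σ² < μ(1−μ).
Here μ(1−μ) = 0.4×0.6 = 0.24, and 0.49 ≥ 0.24.

No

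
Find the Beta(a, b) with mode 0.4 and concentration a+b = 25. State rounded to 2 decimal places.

Mode = (a−1)/(κ−2) with κ = a+b, so a−1 = 0.4·23 = 9.20.
a = 10.20; b = κ − a = 14.80.

a = 10.20, b = 14.80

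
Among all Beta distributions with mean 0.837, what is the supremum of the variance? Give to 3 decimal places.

0.136

Var = μ(1−μ)/(α+β+1), which approaches μ(1−μ) as α+β → 0.
So the supremum is μ(1−μ) = 0.837×0.163 = 0.136.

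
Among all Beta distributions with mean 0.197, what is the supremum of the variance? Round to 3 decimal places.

0.158

Var = μ(1−μ)/(α+β+1), which approaches μ(1−μ) as α+β → 0.
So the supremum is μ(1−μ) = 0.197×0.803 = 0.158.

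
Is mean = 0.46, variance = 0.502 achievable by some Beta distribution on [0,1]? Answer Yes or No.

The Beta variance bound is σ² < μ(1−μ).
Here μ(1−μ) = 0.46×0.54 = 0.2484, and 0.502 ≥ 0.2484.

No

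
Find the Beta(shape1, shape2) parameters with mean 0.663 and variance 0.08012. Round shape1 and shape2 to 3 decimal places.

By moment matching, shape1+shape2 = μ(1−μ)/σ² − 1 = (0.663·0.337)/0.08012 − 1 = 2.7887 − 1 = 1.7887.
Since shape1/(shape1+shape2) = μ, shape1 = 0.663·1.7887 = 1.186 and shape2 = 0.337·1.7887 = 0.603.

shape1 = 1.186, shape2 = 0.603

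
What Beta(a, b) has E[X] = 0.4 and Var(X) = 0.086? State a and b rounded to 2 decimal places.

a = 0.72, b = 1.07

By moment matching, a+b = μ(1−μ)/σ² − 1 = (0.4·0.6)/0.086 − 1 = 2.7907 − 1 = 1.7907.
Since a/(a+b) = μ, a = 0.4·1.7907 = 0.72 and b = 0.6·1.7907 = 1.07.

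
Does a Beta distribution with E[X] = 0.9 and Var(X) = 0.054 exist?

A Beta with mean μ has variance μ(1−μ)/(α+β+1) < μ(1−μ).
Here μ(1−μ) = 0.9×0.1 = 0.09, and 0.054 < 0.09.

Yes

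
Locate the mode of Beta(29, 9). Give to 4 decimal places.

0.7778

With α,β > 1, mode = (α−1)/(α+β−2) = 28/36 = 0.7778.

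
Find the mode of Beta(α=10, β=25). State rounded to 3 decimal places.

0.273

The density x^(α−1)(1−x)^(β−1) is maximised at (α−1)/(α+β−2) = 9/33 = 0.273.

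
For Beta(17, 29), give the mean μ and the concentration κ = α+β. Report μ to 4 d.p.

μ = 0.3696, κ = 46

κ = α+β = 17+29 = 46; μ = α/κ = 17/46 = 0.3696.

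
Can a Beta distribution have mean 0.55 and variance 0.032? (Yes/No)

Yes

The Beta variance bound is σ² < μ(1−μ).
Here μ(1−μ) = 0.55×0.45 = 0.2475, and 0.032 < 0.2475.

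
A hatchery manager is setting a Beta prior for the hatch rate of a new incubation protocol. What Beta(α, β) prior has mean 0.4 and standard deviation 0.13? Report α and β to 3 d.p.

α = 5.280, β = 7.921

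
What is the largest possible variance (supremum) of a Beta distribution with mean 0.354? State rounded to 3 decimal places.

0.229

For fixed mean μ the Beta variance is μ(1−μ)/(α+β+1), increasing as α+β decreases.
Its least upper bound (not attained) is μ(1−μ) = 0.354·0.646 = 0.229.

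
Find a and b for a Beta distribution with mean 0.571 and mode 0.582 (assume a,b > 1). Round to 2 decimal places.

With s = a+b: μ = a/s and mode = (a−1)/(s−2). Eliminating a = μs,
μs − 1 = m(s−2) ⇒ s(μ−m) = 1−2m ⇒ s = -0.164/-0.011 = 14.9091.
So a = μs = 8.51, b = (1−μ)s = 6.40.

a = 8.51, b = 6.40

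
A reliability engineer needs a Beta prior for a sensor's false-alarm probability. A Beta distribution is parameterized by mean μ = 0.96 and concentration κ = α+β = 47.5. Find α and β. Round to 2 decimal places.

α = μκ = 0.96×47.5 = 45.60 and β = (1−μ)κ = 0.04×47.5 = 1.90.

α = 45.60, β = 1.90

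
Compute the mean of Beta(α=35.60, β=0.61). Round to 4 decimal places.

The Beta mean is α/(α+β) = 35.60/(35.60+0.61) = 0.9832.

0.9832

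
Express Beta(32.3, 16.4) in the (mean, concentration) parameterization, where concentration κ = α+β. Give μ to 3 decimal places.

κ = α+β = 32.3+16.4 = 48.7; μ = α/κ = 32.3/48.7 = 0.663.

μ = 0.663, κ = 48.7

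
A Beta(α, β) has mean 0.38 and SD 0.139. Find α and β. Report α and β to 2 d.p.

Variance = 0.139² = 0.019321. The moment-matching identity α+β = μ(1−μ)/Var − 1 gives
α+β = 0.2356/0.019321 − 1 = 11.1940, so α = μ·11.1940 = 4.25 and β = (1−μ)·11.1940 = 6.94.

α = 4.25, β = 6.94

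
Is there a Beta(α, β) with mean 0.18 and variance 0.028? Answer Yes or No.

Yes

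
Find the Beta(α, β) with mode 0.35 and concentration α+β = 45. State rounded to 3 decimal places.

α = 16.050, β = 28.950

Since the density peak of Beta(α,β) is at (α−1)/(α+β−2),
α = 1 + 0.35(45−2) = 16.050 and β = 45 − 16.050 = 28.950.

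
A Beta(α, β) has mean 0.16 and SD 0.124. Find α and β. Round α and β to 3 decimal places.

σ² = 0.124² = 0.015376.
With s = α+β, Var = μ(1−μ)/(s+1), so s+1 = (0.16×0.84)/0.015376 = 8.7409 and s = 7.7409.
α = μs = 1.239, β = (1−μ)s = 6.502.

α = 1.239, β = 6.502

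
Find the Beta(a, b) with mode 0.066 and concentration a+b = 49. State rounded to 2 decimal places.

For a,b>1 the mode is (a−1)/(a+b−2), so a = mode·(κ−2)+1 = 0.066×47+1 = 4.10.
And b = (1−mode)·(κ−2)+1 = 0.934×47+1 = 44.90.

a = 4.10, b = 44.90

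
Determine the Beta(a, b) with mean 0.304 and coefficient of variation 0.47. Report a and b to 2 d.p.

Var = (CV·μ)² = (0.47×0.304)² = 0.020415.
a+b = μ(1−μ)/Var − 1 = 0.211584/0.020415 − 1 = 9.3643.
Thus a = 0.304·9.3643 = 2.85 and b = 0.696·9.3643 = 6.52.

a = 2.85, b = 6.52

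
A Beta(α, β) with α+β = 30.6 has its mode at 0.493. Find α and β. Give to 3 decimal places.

Since the density peak of Beta(α,β) is at (α−1)/(α+β−2),
α = 1 + 0.493(30.6−2) = 15.100 and β = 30.6 − 15.100 = 15.500.

α = 15.100, β = 15.500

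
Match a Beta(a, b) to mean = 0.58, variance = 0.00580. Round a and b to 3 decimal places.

a = 23.780, b = 17.220

Let s = a+b. The Beta variance is μ(1−μ)/(s+1).
So s+1 = μ(1−μ)/σ² = (0.58×0.42)/0.00580 = 0.2436/0.00580 = 42.0000, giving s = 41.0000.
Then a = μs = 0.58×41.0000 = 23.780 and b = (1−μ)s = 0.42×41.0000 = 17.220.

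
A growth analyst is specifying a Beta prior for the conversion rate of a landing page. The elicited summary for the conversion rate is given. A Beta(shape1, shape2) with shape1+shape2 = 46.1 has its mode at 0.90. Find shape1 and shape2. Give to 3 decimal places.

shape1 = 40.690, shape2 = 5.410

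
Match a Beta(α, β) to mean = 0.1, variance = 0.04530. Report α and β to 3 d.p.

Let s = α+β. The Beta variance is μ(1−μ)/(s+1).
So s+1 = μ(1−μ)/σ² = (0.1×0.9)/0.04530 = 0.09/0.04530 = 1.9868, giving s = 0.9868.
Then α = μs = 0.1×0.9868 = 0.099 and β = (1−μ)s = 0.9×0.9868 = 0.888.

α = 0.099, β = 0.888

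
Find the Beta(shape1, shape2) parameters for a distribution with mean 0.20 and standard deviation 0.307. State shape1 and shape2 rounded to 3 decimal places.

shape1 = 0.140, shape2 = 0.558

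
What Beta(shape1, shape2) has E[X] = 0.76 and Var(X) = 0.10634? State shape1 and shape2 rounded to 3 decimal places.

shape1 = 0.544, shape2 = 0.172

Write ν = shape1+shape2; then shape1 = μν and Var = μ(1−μ)/(ν+1).
ν = μ(1−μ)/Var − 1 = 0.1824/0.10634 − 1 = 0.7153.
shape1 = 0.76·0.7153 = 0.544, shape2 = 0.24·0.7153 = 0.172.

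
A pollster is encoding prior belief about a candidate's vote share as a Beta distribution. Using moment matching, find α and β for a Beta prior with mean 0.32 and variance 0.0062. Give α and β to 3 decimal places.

Let s = α+β. The Beta variance is μ(1−μ)/(s+1).
So s+1 = μ(1−μ)/σ² = (0.32×0.68)/0.0062 = 0.2176/0.0062 = 35.0968, giving s = 34.0968.
Then α = μs = 0.32×34.0968 = 10.911 and β = (1−μ)s = 0.68×34.0968 = 23.186.

α = 10.911, β = 23.186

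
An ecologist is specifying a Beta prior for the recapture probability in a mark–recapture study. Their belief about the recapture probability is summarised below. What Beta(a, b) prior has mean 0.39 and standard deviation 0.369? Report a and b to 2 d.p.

a = 0.29, b = 0.46

First σ² = 0.136161. Setting a = μn, b = (1−μ)n with n = a+b,
μ(1−μ)/(n+1) = 0.136161 ⇒ n+1 = 0.2379/0.136161 = 1.7472 ⇒ n = 0.7472.
Hence a = 0.39×0.7472 = 0.29, b = 0.61×0.7472 = 0.46.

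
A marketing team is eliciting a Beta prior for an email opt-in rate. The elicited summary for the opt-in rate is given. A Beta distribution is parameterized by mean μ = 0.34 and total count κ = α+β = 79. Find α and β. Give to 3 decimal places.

α = 26.860, β = 52.140

Split κ in proportion μ : (1−μ): α = 0.34·79 = 26.860, β = 79 − 26.860 = 52.140.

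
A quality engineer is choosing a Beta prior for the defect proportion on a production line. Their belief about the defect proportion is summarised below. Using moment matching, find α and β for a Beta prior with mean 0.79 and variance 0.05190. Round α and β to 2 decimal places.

Let s = α+β. The Beta variance is μ(1−μ)/(s+1).
So s+1 = μ(1−μ)/σ² = (0.79×0.21)/0.05190 = 0.1659/0.05190 = 3.1965, giving s = 2.1965.
Then α = μs = 0.79×2.1965 = 1.74 and β = (1−μ)s = 0.21×2.1965 = 0.46.

α = 1.74, β = 0.46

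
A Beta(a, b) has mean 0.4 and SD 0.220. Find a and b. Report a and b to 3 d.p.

σ² = 0.220² = 0.048400.
With s = a+b, Var = μ(1−μ)/(s+1), so s+1 = (0.4×0.6)/0.048400 = 4.9587 and s = 3.9587.
a = μs = 1.583, b = (1−μ)s = 2.375.

a = 1.583, b = 2.375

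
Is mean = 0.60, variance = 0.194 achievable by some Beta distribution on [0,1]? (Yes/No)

A Beta with mean μ has variance μ(1−μ)/(α+β+1) < μ(1−μ).
Here μ(1−μ) = 0.60×0.40 = 0.2400, and 0.194 < 0.2400.

Yes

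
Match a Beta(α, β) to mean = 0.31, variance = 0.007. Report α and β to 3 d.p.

α = 9.163, β = 20.394

Write ν = α+β; then α = μν and Var = μ(1−μ)/(ν+1).
ν = μ(1−μ)/Var − 1 = 0.2139/0.007 − 1 = 29.5571.
α = 0.31·29.5571 = 9.163, β = 0.69·29.5571 = 20.394.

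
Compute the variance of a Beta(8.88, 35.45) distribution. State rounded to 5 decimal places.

0.00353

μ = 8.88/44.33 = 0.200316; Var = μ(1−μ)/(α+β+1) = 0.1601894/45.33 = 0.00353.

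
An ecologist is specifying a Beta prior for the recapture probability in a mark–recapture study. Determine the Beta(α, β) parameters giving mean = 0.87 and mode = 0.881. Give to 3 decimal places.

α = 60.267, β = 9.005

Let s = α+β. Mean gives α = μs = 0.87s; mode gives (α−1)/(s−2) = 0.881.
Substituting: 0.87s − 1 = 0.881(s−2) = 0.881s − 1.762, so -0.011s = -0.762 and s = 69.2727.
Then α = 0.87×69.2727 = 60.267 and β = s−α = 9.005.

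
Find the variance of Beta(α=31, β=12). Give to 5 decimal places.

0.00457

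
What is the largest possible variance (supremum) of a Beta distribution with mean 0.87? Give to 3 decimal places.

For fixed mean μ the Beta variance is μ(1−μ)/(α+β+1), increasing as α+β decreases.
Its least upper bound (not attained) is μ(1−μ) = 0.87·0.13 = 0.113.

0.113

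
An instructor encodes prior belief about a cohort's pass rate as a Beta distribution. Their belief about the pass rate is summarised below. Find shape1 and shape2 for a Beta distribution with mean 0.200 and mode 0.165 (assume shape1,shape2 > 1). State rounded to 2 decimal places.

Let s = shape1+shape2. Mean gives shape1 = μs = 0.200s; mode gives (shape1−1)/(s−2) = 0.165.
Substituting: 0.200s − 1 = 0.165(s−2) = 0.165s − 0.330, so 0.035s = 0.670 and s = 19.1429.
Then shape1 = 0.200×19.1429 = 3.83 and shape2 = s−shape1 = 15.31.

shape1 = 3.83, shape2 = 15.31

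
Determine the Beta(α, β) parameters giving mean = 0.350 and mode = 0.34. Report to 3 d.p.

With s = α+β: μ = α/s and mode = (α−1)/(s−2). Eliminating α = μs,
μs − 1 = m(s−2) ⇒ s(μ−m) = 1−2m ⇒ s = 0.32/0.010 = 32.0000.
So α = μs = 11.200, β = (1−μ)s = 20.800.

α = 11.200, β = 20.800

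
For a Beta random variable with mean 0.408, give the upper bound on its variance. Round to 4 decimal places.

0.2415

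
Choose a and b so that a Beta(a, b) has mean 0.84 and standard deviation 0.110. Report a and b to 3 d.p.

Variance = 0.110² = 0.012100. The moment-matching identity a+b = μ(1−μ)/Var − 1 gives
a+b = 0.1344/0.012100 − 1 = 10.1074, so a = μ·10.1074 = 8.490 and b = (1−μ)·10.1074 = 1.617.

a = 8.490, b = 1.617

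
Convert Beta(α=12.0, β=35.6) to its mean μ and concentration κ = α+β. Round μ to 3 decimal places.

μ = 0.252, κ = 47.6

κ = α+β = 12.0+35.6 = 47.6; μ = α/κ = 12.0/47.6 = 0.252.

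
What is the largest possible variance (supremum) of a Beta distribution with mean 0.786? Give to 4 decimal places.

0.1682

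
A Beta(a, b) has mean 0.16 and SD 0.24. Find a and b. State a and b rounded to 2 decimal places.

Variance = 0.24² = 0.0576. The moment-matching identity a+b = μ(1−μ)/Var − 1 gives
a+b = 0.1344/0.0576 − 1 = 1.3333, so a = μ·1.3333 = 0.21 and b = (1−μ)·1.3333 = 1.12.

a = 0.21, b = 1.12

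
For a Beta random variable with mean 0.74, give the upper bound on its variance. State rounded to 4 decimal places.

0.1924

For fixed mean μ the Beta variance is μ(1−μ)/(α+β+1), increasing as α+β decreases.
Its least upper bound (not attained) is μ(1−μ) = 0.74·0.26 = 0.1924.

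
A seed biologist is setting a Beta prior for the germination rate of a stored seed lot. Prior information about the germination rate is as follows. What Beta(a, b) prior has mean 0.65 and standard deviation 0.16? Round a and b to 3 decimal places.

a = 5.126, b = 2.760

First σ² = 0.0256. Setting a = μn, b = (1−μ)n with n = a+b,
μ(1−μ)/(n+1) = 0.0256 ⇒ n+1 = 0.2275/0.0256 = 8.8867 ⇒ n = 7.8867.
Hence a = 0.65×7.8867 = 5.126, b = 0.35×7.8867 = 2.760.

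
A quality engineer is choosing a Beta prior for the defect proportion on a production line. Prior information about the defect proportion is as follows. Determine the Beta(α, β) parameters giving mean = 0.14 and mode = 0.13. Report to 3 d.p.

α = 10.360, β = 63.640

Let s = α+β. Mean gives α = μs = 0.14s; mode gives (α−1)/(s−2) = 0.13.
Substituting: 0.14s − 1 = 0.13(s−2) = 0.13s − 0.26, so 0.01s = 0.74 and s = 74.0000.
Then α = 0.14×74.0000 = 10.360 and β = s−α = 63.640.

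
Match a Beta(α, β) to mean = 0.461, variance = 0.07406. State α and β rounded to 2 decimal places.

α = 1.09, β = 1.27

Let s = α+β. The Beta variance is μ(1−μ)/(s+1).
So s+1 = μ(1−μ)/σ² = (0.461×0.539)/0.07406 = 0.248479/0.07406 = 3.3551, giving s = 2.3551.
Then α = μs = 0.461×2.3551 = 1.09 and β = (1−μ)s = 0.539×2.3551 = 1.27.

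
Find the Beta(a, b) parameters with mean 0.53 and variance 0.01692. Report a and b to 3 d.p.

By moment matching, a+b = μ(1−μ)/σ² − 1 = (0.53·0.47)/0.01692 − 1 = 14.7222 − 1 = 13.7222.
Since a/(a+b) = μ, a = 0.53·13.7222 = 7.273 and b = 0.47·13.7222 = 6.449.

a = 7.273, b = 6.449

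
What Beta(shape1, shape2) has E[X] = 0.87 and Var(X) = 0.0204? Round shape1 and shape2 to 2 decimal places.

shape1 = 3.95, shape2 = 0.59

By moment matching, shape1+shape2 = μ(1−μ)/σ² − 1 = (0.87·0.13)/0.0204 − 1 = 5.5441 − 1 = 4.5441.
Since shape1/(shape1+shape2) = μ, shape1 = 0.87·4.5441 = 3.95 and shape2 = 0.13·4.5441 = 0.59.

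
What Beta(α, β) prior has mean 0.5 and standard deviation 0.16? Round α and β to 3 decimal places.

σ² = 0.16² = 0.0256.
With s = α+β, Var = μ(1−μ)/(s+1), so s+1 = (0.5×0.5)/0.0256 = 9.7656 and s = 8.7656.
α = μs = 4.383, β = (1−μ)s = 4.383.

α = 4.383, β = 4.383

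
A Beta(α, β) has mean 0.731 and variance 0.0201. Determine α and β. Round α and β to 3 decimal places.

α = 6.420, β = 2.363

By moment matching, α+β = μ(1−μ)/σ² − 1 = (0.731·0.269)/0.0201 − 1 = 9.7830 − 1 = 8.7830.
Since α/(α+β) = μ, α = 0.731·8.7830 = 6.420 and β = 0.269·8.7830 = 2.363.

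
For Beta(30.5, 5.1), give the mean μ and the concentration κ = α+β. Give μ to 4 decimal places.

μ = 0.8567, κ = 35.6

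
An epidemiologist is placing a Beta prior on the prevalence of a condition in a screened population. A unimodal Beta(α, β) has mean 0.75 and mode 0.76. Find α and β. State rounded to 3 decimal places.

α = 39.000, β = 13.000

Let s = α+β. Mean gives α = μs = 0.75s; mode gives (α−1)/(s−2) = 0.76.
Substituting: 0.75s − 1 = 0.76(s−2) = 0.76s − 1.52, so -0.01s = -0.52 and s = 52.0000.
Then α = 0.75×52.0000 = 39.000 and β = s−α = 13.000.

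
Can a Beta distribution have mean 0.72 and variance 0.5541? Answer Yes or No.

The Beta variance bound is σ² < μ(1−μ).
Here μ(1−μ) = 0.72×0.28 = 0.2016, and 0.5541 ≥ 0.2016.

No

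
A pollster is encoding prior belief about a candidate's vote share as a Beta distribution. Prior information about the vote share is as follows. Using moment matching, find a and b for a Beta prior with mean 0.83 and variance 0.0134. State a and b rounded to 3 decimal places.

a = 7.910, b = 1.620

By moment matching, a+b = μ(1−μ)/σ² − 1 = (0.83·0.17)/0.0134 − 1 = 10.5299 − 1 = 9.5299.
Since a/(a+b) = μ, a = 0.83·9.5299 = 7.910 and b = 0.17·9.5299 = 1.620.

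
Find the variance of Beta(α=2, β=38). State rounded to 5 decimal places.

α+β = 40 and αβ = 76, so Var = αβ/[(α+β)²(α+β+1)] = 76/65600 = 0.00116.

0.00116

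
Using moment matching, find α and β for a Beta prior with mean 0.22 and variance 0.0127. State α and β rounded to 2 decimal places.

α = 2.75, β = 9.76

By moment matching, α+β = μ(1−μ)/σ² − 1 = (0.22·0.78)/0.0127 − 1 = 13.5118 − 1 = 12.5118.
Since α/(α+β) = μ, α = 0.22·12.5118 = 2.75 and β = 0.78·12.5118 = 9.76.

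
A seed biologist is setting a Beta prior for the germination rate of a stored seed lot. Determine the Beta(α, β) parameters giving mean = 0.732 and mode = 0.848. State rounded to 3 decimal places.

α = 4.392, β = 1.608

Let s = α+β. Mean gives α = μs = 0.732s; mode gives (α−1)/(s−2) = 0.848.
Substituting: 0.732s − 1 = 0.848(s−2) = 0.848s − 1.696, so -0.116s = -0.696 and s = 6.0000.
Then α = 0.732×6.0000 = 4.392 and β = s−α = 1.608.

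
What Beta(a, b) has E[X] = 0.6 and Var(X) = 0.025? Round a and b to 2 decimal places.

a = 5.16, b = 3.44

Write ν = a+b; then a = μν and Var = μ(1−μ)/(ν+1).
ν = μ(1−μ)/Var − 1 = 0.24/0.025 − 1 = 8.6000.
a = 0.6·8.6000 = 5.16, b = 0.4·8.6000 = 3.44.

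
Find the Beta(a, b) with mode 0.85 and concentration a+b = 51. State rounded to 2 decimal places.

a = 42.65, b = 8.35

Mode = (a−1)/(κ−2) with κ = a+b, so a−1 = 0.85·49 = 41.65.
a = 42.65; b = κ − a = 8.35.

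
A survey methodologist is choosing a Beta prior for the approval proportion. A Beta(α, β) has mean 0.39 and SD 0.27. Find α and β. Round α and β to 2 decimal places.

α = 0.88, β = 1.38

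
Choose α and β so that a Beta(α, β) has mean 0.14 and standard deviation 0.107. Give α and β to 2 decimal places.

Variance = 0.107² = 0.011449. The moment-matching identity α+β = μ(1−μ)/Var − 1 gives
α+β = 0.1204/0.011449 − 1 = 9.5162, so α = μ·9.5162 = 1.33 and β = (1−μ)·9.5162 = 8.18.

α = 1.33, β = 8.18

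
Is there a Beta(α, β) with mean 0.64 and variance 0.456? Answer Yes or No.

A Beta with mean μ has variance μ(1−μ)/(α+β+1) < μ(1−μ).
Here μ(1−μ) = 0.64×0.36 = 0.2304, and 0.456 ≥ 0.2304.

No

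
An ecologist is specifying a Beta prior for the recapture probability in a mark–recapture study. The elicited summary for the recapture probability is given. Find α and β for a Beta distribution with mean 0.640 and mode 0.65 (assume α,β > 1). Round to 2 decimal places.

α = 19.20, β = 10.80

Let s = α+β. Mean gives α = μs = 0.640s; mode gives (α−1)/(s−2) = 0.65.
Substituting: 0.640s − 1 = 0.65(s−2) = 0.65s − 1.30, so -0.010s = -0.30 and s = 30.0000.
Then α = 0.640×30.0000 = 19.20 and β = s−α = 10.80.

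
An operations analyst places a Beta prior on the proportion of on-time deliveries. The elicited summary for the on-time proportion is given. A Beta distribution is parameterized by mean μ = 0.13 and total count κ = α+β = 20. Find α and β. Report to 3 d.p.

α = 2.600, β = 17.400

Split κ in proportion μ : (1−μ): α = 0.13·20 = 2.600, β = 20 − 2.600 = 17.400.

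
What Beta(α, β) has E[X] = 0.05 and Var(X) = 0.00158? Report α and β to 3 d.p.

α = 1.453, β = 27.610

By moment matching, α+β = μ(1−μ)/σ² − 1 = (0.05·0.95)/0.00158 − 1 = 30.0633 − 1 = 29.0633.
Since α/(α+β) = μ, α = 0.05·29.0633 = 1.453 and β = 0.95·29.0633 = 27.610.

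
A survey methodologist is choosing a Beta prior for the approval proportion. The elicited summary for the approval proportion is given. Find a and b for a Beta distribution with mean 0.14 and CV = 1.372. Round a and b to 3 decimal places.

a = 0.317, b = 1.946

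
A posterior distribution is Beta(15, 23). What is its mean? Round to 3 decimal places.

0.395

The Beta mean is α/(α+β) = 15/(15+23) = 0.395.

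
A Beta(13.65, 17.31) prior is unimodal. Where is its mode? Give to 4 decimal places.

0.4368

With α,β > 1, mode = (α−1)/(α+β−2) = 12.65/28.96 = 0.4368.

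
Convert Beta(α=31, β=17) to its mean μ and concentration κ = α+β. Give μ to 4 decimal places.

μ = 0.6458, κ = 48

κ = α+β = 31+17 = 48; μ = α/κ = 31/48 = 0.6458.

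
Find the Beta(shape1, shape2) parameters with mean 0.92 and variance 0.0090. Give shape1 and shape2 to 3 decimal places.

shape1 = 6.604, shape2 = 0.574

Write ν = shape1+shape2; then shape1 = μν and Var = μ(1−μ)/(ν+1).
ν = μ(1−μ)/Var − 1 = 0.0736/0.0090 − 1 = 7.1778.
shape1 = 0.92·7.1778 = 6.604, shape2 = 0.08·7.1778 = 0.574.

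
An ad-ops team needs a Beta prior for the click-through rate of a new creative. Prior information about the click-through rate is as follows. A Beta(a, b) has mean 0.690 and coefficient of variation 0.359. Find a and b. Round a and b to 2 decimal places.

σ = CV·μ = 0.359×0.690 = 0.24771, so σ² = 0.061360.
s+1 = μ(1−μ)/σ² = 0.213900/0.061360 = 3.4860, so s = a+b = 2.4860.
a = μs = 1.72, b = (1−μ)s = 0.77.

a = 1.72, b = 0.77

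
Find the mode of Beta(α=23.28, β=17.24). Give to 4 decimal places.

With α,β > 1, mode = (α−1)/(α+β−2) = 22.28/38.52 = 0.5784.

0.5784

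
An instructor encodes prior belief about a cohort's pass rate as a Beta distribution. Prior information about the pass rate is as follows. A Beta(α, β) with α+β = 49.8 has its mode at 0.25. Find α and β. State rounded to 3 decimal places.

α = 12.950, β = 36.850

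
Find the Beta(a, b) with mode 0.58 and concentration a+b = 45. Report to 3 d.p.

a = 25.940, b = 19.060

Mode = (a−1)/(κ−2) with κ = a+b, so a−1 = 0.58·43 = 24.940.
a = 25.940; b = κ − a = 19.060.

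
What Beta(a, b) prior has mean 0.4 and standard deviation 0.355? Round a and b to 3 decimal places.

a = 0.362, b = 0.543

σ² = 0.355² = 0.126025.
With s = a+b, Var = μ(1−μ)/(s+1), so s+1 = (0.4×0.6)/0.126025 = 1.9044 and s = 0.9044.
a = μs = 0.362, b = (1−μ)s = 0.543.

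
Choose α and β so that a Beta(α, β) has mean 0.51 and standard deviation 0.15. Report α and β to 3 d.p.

α = 5.154, β = 4.952

σ² = 0.15² = 0.0225.
With s = α+β, Var = μ(1−μ)/(s+1), so s+1 = (0.51×0.49)/0.0225 = 11.1067 and s = 10.1067.
α = μs = 5.154, β = (1−μ)s = 4.952.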